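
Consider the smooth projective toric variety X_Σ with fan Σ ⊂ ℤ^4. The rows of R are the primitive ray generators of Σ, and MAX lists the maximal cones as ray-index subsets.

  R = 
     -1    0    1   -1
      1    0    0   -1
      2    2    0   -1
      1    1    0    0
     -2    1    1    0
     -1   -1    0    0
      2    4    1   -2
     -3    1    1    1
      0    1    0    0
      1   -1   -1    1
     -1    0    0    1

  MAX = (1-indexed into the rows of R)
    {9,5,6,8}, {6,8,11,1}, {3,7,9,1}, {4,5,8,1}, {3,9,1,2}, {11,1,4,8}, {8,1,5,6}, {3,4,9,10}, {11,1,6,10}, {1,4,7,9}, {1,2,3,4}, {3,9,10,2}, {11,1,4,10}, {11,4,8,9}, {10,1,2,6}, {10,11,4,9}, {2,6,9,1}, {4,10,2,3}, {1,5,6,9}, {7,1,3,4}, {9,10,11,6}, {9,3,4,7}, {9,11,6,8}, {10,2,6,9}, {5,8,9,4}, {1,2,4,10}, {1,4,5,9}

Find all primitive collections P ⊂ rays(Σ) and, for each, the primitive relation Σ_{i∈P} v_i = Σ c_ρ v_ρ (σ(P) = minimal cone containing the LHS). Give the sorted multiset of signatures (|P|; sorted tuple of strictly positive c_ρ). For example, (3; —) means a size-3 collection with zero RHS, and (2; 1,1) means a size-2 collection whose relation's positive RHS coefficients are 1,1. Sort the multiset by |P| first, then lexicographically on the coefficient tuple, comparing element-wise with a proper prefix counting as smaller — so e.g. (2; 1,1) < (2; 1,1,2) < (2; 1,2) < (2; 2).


23 minimal non-faces of Δ(Σ) (on 11 rays):

  {2,11}:  v_{2} + v_{11} = 0  →  sig = (2; —)
  {4,6}:  v_{4} + v_{6} = 0  →  sig = (2; —)
  {2,8}:  v_{2} + v_{8} = v_{5}  →  sig = (2; 1)
  {5,10}:  v_{5} + v_{10} = v_{11}  →  sig = (2; 1)
  {5,11}:  v_{5} + v_{11} = v_{8}  →  sig = (2; 1)
  {2,5}:  v_{2} + v_{5} = v_{1} + v_{9}  →  sig = (2; 1,1)
  {3,6}:  v_{3} + v_{6} = v_{2} + v_{9}  →  sig = (2; 1,1)
  {3,11}:  v_{3} + v_{11} = v_{4} + v_{9}  →  sig = (2; 1,1)
  {7,10}:  v_{7} + v_{10} = v_{3} + v_{4}  →  sig = (2; 1,1)
  {3,8}:  v_{3} + v_{8} = v_{4} + v_{5} + v_{9}  →  sig = (2; 1,1,1)
  {6,7}:  v_{6} + v_{7} = v_{1} + v_{3} + v_{9}  →  sig = (2; 1,1,1)
  {3,5}:  v_{3} + v_{5} = v_{1} + v_{4} + 2·v_{9}  →  sig = (2; 1,1,2)
  {7,8}:  v_{7} + v_{8} = v_{1} + 2·v_{4} + v_{5} + 2·v_{9}  →  sig = (2; 1,1,2,2)
  {2,7}:  v_{2} + v_{7} = v_{1} + 2·v_{3}  →  sig = (2; 1,2)
  {7,11}:  v_{7} + v_{11} = v_{1} + 2·v_{4} + 2·v_{9}  →  sig = (2; 1,2,2)
  {8,10}:  v_{8} + v_{10} = 2·v_{11}  →  sig = (2; 2)
  {5,7}:  v_{5} + v_{7} = 2·v_{1} + 2·v_{4} + 3·v_{9}  →  sig = (2; 2,2,3)
  {1,9,10}:  v_{1} + v_{9} + v_{10} = 0  →  sig = (3; —)
  {1,9,11}:  v_{1} + v_{9} + v_{11} = v_{5}  →  sig = (3; 1)
  {2,4,9}:  v_{2} + v_{4} + v_{9} = v_{3}  →  sig = (3; 1)
  {1,3,10}:  v_{1} + v_{3} + v_{10} = v_{2} + v_{4}  →  sig = (3; 1,1)
  {1,8,9}:  v_{1} + v_{8} + v_{9} = 2·v_{5}  →  sig = (3; 2)
  {1,3,4,9}:  v_{1} + v_{3} + v_{4} + v_{9} = v_{7}  →  sig = (4; 1)

Hence PRS(X_Σ) =
[(2; —), (2; —), (2; 1), (2; 1), (2; 1), (2; 1,1), (2; 1,1), (2; 1,1), (2; 1,1), (2; 1,1,1), (2; 1,1,1), (2; 1,1,2), (2; 1,1,2,2), (2; 1,2), (2; 1,2,2), (2; 2), (2; 2,2,3), (3; —), (3; 1), (3; 1), (3; 1,1), (3; 2), (4; 1)]


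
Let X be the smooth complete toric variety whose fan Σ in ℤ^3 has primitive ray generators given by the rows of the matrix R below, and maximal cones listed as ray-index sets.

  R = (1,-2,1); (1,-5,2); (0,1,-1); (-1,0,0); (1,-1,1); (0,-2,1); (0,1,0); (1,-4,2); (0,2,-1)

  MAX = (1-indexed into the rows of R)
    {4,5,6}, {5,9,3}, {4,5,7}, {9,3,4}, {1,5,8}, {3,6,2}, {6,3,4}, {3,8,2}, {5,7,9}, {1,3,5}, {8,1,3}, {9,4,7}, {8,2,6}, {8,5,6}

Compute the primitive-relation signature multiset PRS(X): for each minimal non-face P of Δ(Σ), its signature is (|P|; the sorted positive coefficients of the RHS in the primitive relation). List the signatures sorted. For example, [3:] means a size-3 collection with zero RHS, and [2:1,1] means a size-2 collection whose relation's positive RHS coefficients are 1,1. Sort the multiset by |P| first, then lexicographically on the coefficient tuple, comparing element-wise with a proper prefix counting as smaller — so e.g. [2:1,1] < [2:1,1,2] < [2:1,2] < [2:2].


20 collections generate NE(X_Σ); each relation:

  P = {6,9}:  v_{6} + v_{9} = 0 ; sig = [2:]
  P = {1,4}:  v_{1} + v_{4} = v_{6} ; sig = [2:1]
  P = {1,6}:  v_{1} + v_{6} = v_{8} ; sig = [2:1]
  P = {1,7}:  v_{1} + v_{7} = v_{5} ; sig = [2:1]
  P = {2,7}:  v_{2} + v_{7} = v_{8} ; sig = [2:1]
  P = {3,7}:  v_{3} + v_{7} = v_{9} ; sig = [2:1]
  P = {8,9}:  v_{8} + v_{9} = v_{1} ; sig = [2:1]
  P = {1,9}:  v_{1} + v_{9} = v_{3} + v_{5} ; sig = [2:1,1]
  P = {2,5}:  v_{2} + v_{5} = v_{1} + v_{8} ; sig = [2:1,1]
  P = {2,9}:  v_{2} + v_{9} = v_{3} + v_{8} ; sig = [2:1,1]
  P = {6,7}:  v_{6} + v_{7} = v_{4} + v_{5} ; sig = [2:1,1]
  P = {7,8}:  v_{7} + v_{8} = v_{5} + v_{6} ; sig = [2:1,1]
  P = {1,2}:  v_{1} + v_{2} = v_{3} + 2·v_{8} ; sig = [2:1,2]
  P = {2,4}:  v_{2} + v_{4} = v_{3} + 3·v_{6} ; sig = [2:1,3]
  P = {4,8}:  v_{4} + v_{8} = 2·v_{6} ; sig = [2:2]
  P = {3,4,5}:  v_{3} + v_{4} + v_{5} = 0 ; sig = [3:]
  P = {3,5,6}:  v_{3} + v_{5} + v_{6} = v_{1} ; sig = [3:1]
  P = {3,6,8}:  v_{3} + v_{6} + v_{8} = v_{2} ; sig = [3:1]
  P = {4,5,9}:  v_{4} + v_{5} + v_{9} = v_{7} ; sig = [3:1]
  P = {3,5,8}:  v_{3} + v_{5} + v_{8} = 2·v_{1} ; sig = [3:2]

Sorted signature multiset PRS(X):
    |P|=2: 15 collections, coeffs (), (1), (1), (1), (1), (1), (1), (1,1), (1,1), (1,1), (1,1), (1,1), (1,2), (1,3), (2)
    |P|=3: 5 collections, coeffs (), (1), (1), (1), (2)


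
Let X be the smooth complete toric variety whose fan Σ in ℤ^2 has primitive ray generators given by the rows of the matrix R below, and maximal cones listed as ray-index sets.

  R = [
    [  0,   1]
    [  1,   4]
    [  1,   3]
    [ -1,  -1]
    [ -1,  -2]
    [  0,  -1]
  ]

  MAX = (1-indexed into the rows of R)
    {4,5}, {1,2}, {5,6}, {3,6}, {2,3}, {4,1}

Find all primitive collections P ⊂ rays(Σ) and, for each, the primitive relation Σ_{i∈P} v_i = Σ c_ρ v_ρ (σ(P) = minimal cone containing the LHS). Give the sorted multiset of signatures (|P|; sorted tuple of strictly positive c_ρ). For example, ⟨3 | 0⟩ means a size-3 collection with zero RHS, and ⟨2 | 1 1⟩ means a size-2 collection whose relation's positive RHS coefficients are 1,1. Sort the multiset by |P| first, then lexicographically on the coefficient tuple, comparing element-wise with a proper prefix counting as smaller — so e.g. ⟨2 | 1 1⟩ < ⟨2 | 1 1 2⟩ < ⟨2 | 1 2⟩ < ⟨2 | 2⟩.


Minimal non-faces — 9 found among 6 rays, 6 max cones:

  • {1,6}:  v_{1} + v_{6} = 0  ⇒ sig = ⟨2 | 0⟩
  • {1,3}:  v_{1} + v_{3} = v_{2}  ⇒ sig = ⟨2 | 1⟩
  • {1,5}:  v_{1} + v_{5} = v_{4}  ⇒ sig = ⟨2 | 1⟩
  • {2,6}:  v_{2} + v_{6} = v_{3}  ⇒ sig = ⟨2 | 1⟩
  • {3,5}:  v_{3} + v_{5} = v_{1}  ⇒ sig = ⟨2 | 1⟩
  • {4,6}:  v_{4} + v_{6} = v_{5}  ⇒ sig = ⟨2 | 1⟩
  • {2,5}:  v_{2} + v_{5} = 2·v_{1}  ⇒ sig = ⟨2 | 2⟩
  • {3,4}:  v_{3} + v_{4} = 2·v_{1}  ⇒ sig = ⟨2 | 2⟩
  • {2,4}:  v_{2} + v_{4} = 3·v_{1}  ⇒ sig = ⟨2 | 3⟩

so the primitive-relation signature multiset is
    |P|=2: 9 collections, coeffs (), (1), (1), (1), (1), (1), (2), (2), (3)


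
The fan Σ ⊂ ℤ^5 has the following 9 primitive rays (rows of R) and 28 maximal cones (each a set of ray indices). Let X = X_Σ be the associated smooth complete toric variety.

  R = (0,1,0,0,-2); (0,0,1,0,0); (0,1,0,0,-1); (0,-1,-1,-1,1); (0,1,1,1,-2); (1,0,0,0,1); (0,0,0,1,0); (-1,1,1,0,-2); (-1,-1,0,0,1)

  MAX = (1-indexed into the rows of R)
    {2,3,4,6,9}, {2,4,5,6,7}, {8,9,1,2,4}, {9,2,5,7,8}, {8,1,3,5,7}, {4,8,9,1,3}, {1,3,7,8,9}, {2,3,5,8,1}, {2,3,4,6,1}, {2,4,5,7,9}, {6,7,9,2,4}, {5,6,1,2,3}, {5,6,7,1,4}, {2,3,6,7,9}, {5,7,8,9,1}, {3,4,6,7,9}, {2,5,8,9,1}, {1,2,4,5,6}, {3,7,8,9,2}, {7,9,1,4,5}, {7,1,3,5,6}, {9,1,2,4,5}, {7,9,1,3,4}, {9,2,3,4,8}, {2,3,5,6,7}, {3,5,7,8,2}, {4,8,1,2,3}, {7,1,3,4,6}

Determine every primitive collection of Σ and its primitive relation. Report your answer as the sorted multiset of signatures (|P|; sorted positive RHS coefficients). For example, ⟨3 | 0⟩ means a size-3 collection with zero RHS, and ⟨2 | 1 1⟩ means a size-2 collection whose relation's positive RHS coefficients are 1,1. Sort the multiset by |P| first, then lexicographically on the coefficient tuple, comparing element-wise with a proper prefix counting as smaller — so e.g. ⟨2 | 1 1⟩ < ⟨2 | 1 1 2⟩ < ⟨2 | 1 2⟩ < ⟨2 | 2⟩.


Primitive collections (10):

  P={6,8}:  v_{6} + v_{8} = v_{2} + v_{3} — sig = ⟨2 | 1 1⟩
  P={1,6,9}:  v_{1} + v_{6} + v_{9} = 0 — sig = ⟨3 | 0⟩
  P={1,2,7}:  v_{1} + v_{2} + v_{7} = v_{5} — sig = ⟨3 | 1⟩
  P={3,4,5}:  v_{3} + v_{4} + v_{5} = v_{1} — sig = ⟨3 | 1⟩
  P={3,5,9}:  v_{3} + v_{5} + v_{9} = v_{7} + v_{8} — sig = ⟨3 | 1 1⟩
  P={4,7,8}:  v_{4} + v_{7} + v_{8} = v_{1} + v_{9} — sig = ⟨3 | 1 1⟩
  P={5,6,9}:  v_{5} + v_{6} + v_{9} = v_{2} + v_{7} — sig = ⟨3 | 1 1⟩
  P={4,5,8}:  v_{4} + v_{5} + v_{8} = 2·v_{1} + v_{2} + v_{9} — sig = ⟨3 | 1 1 2⟩
  P={2,3,4,7}:  v_{2} + v_{3} + v_{4} + v_{7} = 0 — sig = ⟨4 | 0⟩
  P={1,2,3,9}:  v_{1} + v_{2} + v_{3} + v_{9} = v_{8} — sig = ⟨4 | 1⟩

Hence PRS(X_Σ) =
    ⟨2 | 1 1⟩
    ⟨3 | 0⟩
    ⟨3 | 1⟩
    ⟨3 | 1⟩
    ⟨3 | 1 1⟩
    ⟨3 | 1 1⟩
    ⟨3 | 1 1⟩
    ⟨3 | 1 1 2⟩
    ⟨4 | 0⟩
    ⟨4 | 1⟩


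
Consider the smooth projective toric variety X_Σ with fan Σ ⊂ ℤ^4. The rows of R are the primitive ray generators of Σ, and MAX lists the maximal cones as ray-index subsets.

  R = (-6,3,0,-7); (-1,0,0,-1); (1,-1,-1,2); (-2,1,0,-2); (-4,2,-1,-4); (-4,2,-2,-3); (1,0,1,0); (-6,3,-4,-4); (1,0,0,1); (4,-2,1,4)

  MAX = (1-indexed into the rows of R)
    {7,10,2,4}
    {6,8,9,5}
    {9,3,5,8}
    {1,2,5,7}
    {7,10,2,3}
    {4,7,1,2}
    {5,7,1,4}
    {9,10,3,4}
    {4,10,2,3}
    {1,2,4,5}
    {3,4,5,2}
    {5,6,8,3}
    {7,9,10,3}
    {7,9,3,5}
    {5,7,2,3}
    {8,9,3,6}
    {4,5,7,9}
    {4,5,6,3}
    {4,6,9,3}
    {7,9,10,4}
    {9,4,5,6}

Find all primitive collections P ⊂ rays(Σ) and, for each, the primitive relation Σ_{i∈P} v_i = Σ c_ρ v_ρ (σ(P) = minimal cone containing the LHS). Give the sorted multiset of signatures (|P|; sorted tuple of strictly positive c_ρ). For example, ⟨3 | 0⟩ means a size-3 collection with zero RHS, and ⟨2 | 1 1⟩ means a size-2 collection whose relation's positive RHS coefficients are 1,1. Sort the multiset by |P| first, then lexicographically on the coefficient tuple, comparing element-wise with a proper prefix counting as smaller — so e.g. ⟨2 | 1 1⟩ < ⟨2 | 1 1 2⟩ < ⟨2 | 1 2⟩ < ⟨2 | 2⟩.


18 collections generate NE(X_Σ); each relation:

  P = {2,9}:  v_{2} + v_{9} = 0  ⇒ sig = ⟨2 | 0⟩
  P = {5,10}:  v_{5} + v_{10} = 0  ⇒ sig = ⟨2 | 0⟩
  P = {1,3}:  v_{1} + v_{3} = v_{2} + v_{5}  ⇒ sig = ⟨2 | 1 1⟩
  P = {6,7}:  v_{6} + v_{7} = v_{5} + v_{9}  ⇒ sig = ⟨2 | 1 1⟩
  P = {1,9}:  v_{1} + v_{9} = v_{4} + v_{5} + v_{7}  ⇒ sig = ⟨2 | 1 1 1⟩
  P = {1,10}:  v_{1} + v_{10} = v_{2} + v_{4} + v_{7}  ⇒ sig = ⟨2 | 1 1 1⟩
  P = {2,6}:  v_{2} + v_{6} = v_{3} + v_{4} + v_{5}  ⇒ sig = ⟨2 | 1 1 1⟩
  P = {2,8}:  v_{2} + v_{8} = v_{3} + v_{5} + v_{6}  ⇒ sig = ⟨2 | 1 1 1⟩
  P = {6,10}:  v_{6} + v_{10} = v_{3} + v_{4} + v_{9}  ⇒ sig = ⟨2 | 1 1 1⟩
  P = {8,10}:  v_{8} + v_{10} = v_{3} + v_{6} + v_{9}  ⇒ sig = ⟨2 | 1 1 1⟩
  P = {1,6}:  v_{1} + v_{6} = v_{4} + 2·v_{5}  ⇒ sig = ⟨2 | 1 2⟩
  P = {1,8}:  v_{1} + v_{8} = 2·v_{5} + v_{6}  ⇒ sig = ⟨2 | 1 2⟩
  P = {7,8}:  v_{7} + v_{8} = v_{3} + 2·v_{5} + 2·v_{9}  ⇒ sig = ⟨2 | 1 2 2⟩
  P = {4,8}:  v_{4} + v_{8} = 2·v_{6}  ⇒ sig = ⟨2 | 2⟩
  P = {3,4,7}:  v_{3} + v_{4} + v_{7} = 0  ⇒ sig = ⟨3 | 0⟩
  P = {2,4,5,7}:  v_{2} + v_{4} + v_{5} + v_{7} = v_{1}  ⇒ sig = ⟨4 | 1⟩
  P = {3,4,5,9}:  v_{3} + v_{4} + v_{5} + v_{9} = v_{6}  ⇒ sig = ⟨4 | 1⟩
  P = {3,5,6,9}:  v_{3} + v_{5} + v_{6} + v_{9} = v_{8}  ⇒ sig = ⟨4 | 1⟩

so the primitive-relation signature multiset is
{ ⟨2 | 0⟩ ×2,  ⟨2 | 1 1⟩ ×2,  ⟨2 | 1 1 1⟩ ×6,  ⟨2 | 1 2⟩ ×2,  ⟨2 | 1 2 2⟩,  ⟨2 | 2⟩,  ⟨3 | 0⟩,  ⟨4 | 1⟩ ×3 }


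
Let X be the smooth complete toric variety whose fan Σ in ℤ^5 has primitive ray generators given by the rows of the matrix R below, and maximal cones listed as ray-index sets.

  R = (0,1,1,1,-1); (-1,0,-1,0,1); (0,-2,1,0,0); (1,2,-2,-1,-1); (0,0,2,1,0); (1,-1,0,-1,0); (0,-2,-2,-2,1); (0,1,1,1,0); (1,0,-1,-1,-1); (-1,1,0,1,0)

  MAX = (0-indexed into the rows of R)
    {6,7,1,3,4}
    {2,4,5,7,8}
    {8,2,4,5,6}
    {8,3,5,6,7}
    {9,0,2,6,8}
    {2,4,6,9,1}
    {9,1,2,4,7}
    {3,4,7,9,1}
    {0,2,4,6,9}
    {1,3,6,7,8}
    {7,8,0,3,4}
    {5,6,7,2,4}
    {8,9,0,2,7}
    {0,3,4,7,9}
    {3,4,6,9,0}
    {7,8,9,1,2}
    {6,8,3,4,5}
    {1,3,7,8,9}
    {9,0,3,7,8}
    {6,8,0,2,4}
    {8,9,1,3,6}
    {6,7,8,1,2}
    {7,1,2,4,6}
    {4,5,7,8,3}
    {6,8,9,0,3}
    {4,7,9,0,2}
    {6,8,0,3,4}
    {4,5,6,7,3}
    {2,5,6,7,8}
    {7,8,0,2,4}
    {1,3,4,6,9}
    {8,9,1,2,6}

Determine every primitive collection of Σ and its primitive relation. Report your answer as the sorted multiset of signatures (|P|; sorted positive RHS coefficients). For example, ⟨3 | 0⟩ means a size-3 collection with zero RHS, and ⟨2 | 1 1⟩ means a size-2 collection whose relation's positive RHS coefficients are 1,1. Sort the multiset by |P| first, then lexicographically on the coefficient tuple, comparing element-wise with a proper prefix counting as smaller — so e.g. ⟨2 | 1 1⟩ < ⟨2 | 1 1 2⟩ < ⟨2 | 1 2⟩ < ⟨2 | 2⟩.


Σ has 10 primitive collections:

  P = {5,9}:  v_{5} + v_{9} = 0  ⇒ sig = ⟨2 | 0⟩
  P = {0,1}:  v_{0} + v_{1} = v_{9}  ⇒ sig = ⟨2 | 1⟩
  P = {2,3}:  v_{2} + v_{3} = v_{8}  ⇒ sig = ⟨2 | 1⟩
  P = {0,5}:  v_{0} + v_{5} = v_{4} + v_{8}  ⇒ sig = ⟨2 | 1 1⟩
  P = {1,5}:  v_{1} + v_{5} = v_{6} + v_{7}  ⇒ sig = ⟨2 | 1 1⟩
  P = {0,6,7}:  v_{0} + v_{6} + v_{7} = 0  ⇒ sig = ⟨3 | 0⟩
  P = {1,4,8}:  v_{1} + v_{4} + v_{8} = 0  ⇒ sig = ⟨3 | 0⟩
  P = {4,8,9}:  v_{4} + v_{8} + v_{9} = v_{0}  ⇒ sig = ⟨3 | 1⟩
  P = {6,7,9}:  v_{6} + v_{7} + v_{9} = v_{1}  ⇒ sig = ⟨3 | 1⟩
  P = {4,6,7,8}:  v_{4} + v_{6} + v_{7} + v_{8} = v_{5}  ⇒ sig = ⟨4 | 1⟩

so the primitive-relation signature multiset is
    |P|=2: 5 collections, coeffs (), (1), (1), (1,1), (1,1)
    |P|=3: 4 collections, coeffs (), (), (1), (1)
    |P|=4: 1 collection, coeffs (1)


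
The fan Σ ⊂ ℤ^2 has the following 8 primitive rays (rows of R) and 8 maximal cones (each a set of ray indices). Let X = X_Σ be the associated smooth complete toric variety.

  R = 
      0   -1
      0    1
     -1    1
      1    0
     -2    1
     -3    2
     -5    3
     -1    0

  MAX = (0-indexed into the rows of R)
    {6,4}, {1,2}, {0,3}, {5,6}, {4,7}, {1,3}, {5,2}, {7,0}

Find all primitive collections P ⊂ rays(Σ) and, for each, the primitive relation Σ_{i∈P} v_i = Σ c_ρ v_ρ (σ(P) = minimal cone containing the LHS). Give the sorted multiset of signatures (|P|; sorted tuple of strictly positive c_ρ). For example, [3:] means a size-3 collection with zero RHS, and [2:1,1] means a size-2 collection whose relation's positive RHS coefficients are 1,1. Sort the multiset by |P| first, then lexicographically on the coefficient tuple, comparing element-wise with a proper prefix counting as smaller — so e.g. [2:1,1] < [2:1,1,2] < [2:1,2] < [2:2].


The 20 primitive collections of Σ (r=8, n=2):

  {0,1}:  v_{0} + v_{1} = 0 — sig = [2:]
  {3,7}:  v_{3} + v_{7} = 0 — sig = [2:]
  {0,2}:  v_{0} + v_{2} = v_{7} — sig = [2:1]
  {1,7}:  v_{1} + v_{7} = v_{2} — sig = [2:1]
  {2,3}:  v_{2} + v_{3} = v_{1} — sig = [2:1]
  {2,4}:  v_{2} + v_{4} = v_{5} — sig = [2:1]
  {2,7}:  v_{2} + v_{7} = v_{4} — sig = [2:1]
  {3,4}:  v_{3} + v_{4} = v_{2} — sig = [2:1]
  {4,5}:  v_{4} + v_{5} = v_{6} — sig = [2:1]
  {0,5}:  v_{0} + v_{5} = v_{4} + v_{7} — sig = [2:1,1]
  {3,6}:  v_{3} + v_{6} = v_{2} + v_{5} — sig = [2:1,1]
  {0,6}:  v_{0} + v_{6} = 2·v_{4} + v_{7} — sig = [2:1,2]
  {1,6}:  v_{1} + v_{6} = 2·v_{2} + v_{5} — sig = [2:1,2]
  {0,4}:  v_{0} + v_{4} = 2·v_{7} — sig = [2:2]
  {1,4}:  v_{1} + v_{4} = 2·v_{2} — sig = [2:2]
  {2,6}:  v_{2} + v_{6} = 2·v_{5} — sig = [2:2]
  {3,5}:  v_{3} + v_{5} = 2·v_{2} — sig = [2:2]
  {5,7}:  v_{5} + v_{7} = 2·v_{4} — sig = [2:2]
  {1,5}:  v_{1} + v_{5} = 3·v_{2} — sig = [2:3]
  {6,7}:  v_{6} + v_{7} = 3·v_{4} — sig = [2:3]

Signatures (|P|; sorted positive RHS coefficients), sorted:
[[2:], [2:], [2:1], [2:1], [2:1], [2:1], [2:1], [2:1], [2:1], [2:1,1], [2:1,1], [2:1,2], [2:1,2], [2:2], [2:2], [2:2], [2:2], [2:2], [2:3], [2:3]]


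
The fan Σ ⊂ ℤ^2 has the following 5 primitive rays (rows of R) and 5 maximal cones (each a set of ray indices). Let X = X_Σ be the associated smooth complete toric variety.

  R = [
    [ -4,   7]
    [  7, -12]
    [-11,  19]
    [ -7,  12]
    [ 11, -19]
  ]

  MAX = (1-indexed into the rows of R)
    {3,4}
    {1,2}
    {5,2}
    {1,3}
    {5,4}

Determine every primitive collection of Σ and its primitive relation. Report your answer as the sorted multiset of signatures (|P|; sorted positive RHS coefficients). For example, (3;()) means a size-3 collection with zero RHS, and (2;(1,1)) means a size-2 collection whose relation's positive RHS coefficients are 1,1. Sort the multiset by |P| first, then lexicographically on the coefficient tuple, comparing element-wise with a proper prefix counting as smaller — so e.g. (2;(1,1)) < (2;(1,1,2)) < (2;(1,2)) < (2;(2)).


The 5 primitive collections of Σ (r=5, n=2):

  • {2,4}:  v_{2} + v_{4} = 0  ⟹  sig = (2;())
  • {3,5}:  v_{3} + v_{5} = 0  ⟹  sig = (2;())
  • {1,4}:  v_{1} + v_{4} = v_{3}  ⟹  sig = (2;(1))
  • {1,5}:  v_{1} + v_{5} = v_{2}  ⟹  sig = (2;(1))
  • {2,3}:  v_{2} + v_{3} = v_{1}  ⟹  sig = (2;(1))

Sorted signature multiset PRS(X):
    |P|=2: 5 collections, coeffs (), (), (1), (1), (1)


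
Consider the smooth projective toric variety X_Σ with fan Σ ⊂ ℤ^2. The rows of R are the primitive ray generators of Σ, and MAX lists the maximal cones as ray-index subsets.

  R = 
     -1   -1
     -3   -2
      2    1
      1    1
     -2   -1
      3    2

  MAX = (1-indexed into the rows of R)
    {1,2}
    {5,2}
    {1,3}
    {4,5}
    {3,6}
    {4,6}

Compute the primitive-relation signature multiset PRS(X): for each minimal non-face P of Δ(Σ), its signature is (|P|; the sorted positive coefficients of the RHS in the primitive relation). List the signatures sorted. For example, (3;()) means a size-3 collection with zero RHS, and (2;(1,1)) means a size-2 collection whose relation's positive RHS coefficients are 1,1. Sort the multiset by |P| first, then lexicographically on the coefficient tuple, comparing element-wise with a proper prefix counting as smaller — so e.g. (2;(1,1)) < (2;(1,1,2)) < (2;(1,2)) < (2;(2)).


Primitive collections (9):

  {1,4}:  v_{1} + v_{4} = 0  ⟹  sig = (2;())
  {2,6}:  v_{2} + v_{6} = 0  ⟹  sig = (2;())
  {3,5}:  v_{3} + v_{5} = 0  ⟹  sig = (2;())
  {1,5}:  v_{1} + v_{5} = v_{2}  ⟹  sig = (2;(1))
  {1,6}:  v_{1} + v_{6} = v_{3}  ⟹  sig = (2;(1))
  {2,3}:  v_{2} + v_{3} = v_{1}  ⟹  sig = (2;(1))
  {2,4}:  v_{2} + v_{4} = v_{5}  ⟹  sig = (2;(1))
  {3,4}:  v_{3} + v_{4} = v_{6}  ⟹  sig = (2;(1))
  {5,6}:  v_{5} + v_{6} = v_{4}  ⟹  sig = (2;(1))

Hence PRS(X_Σ) =
    |P|=2: 9 collections, coeffs (), (), (), (1), (1), (1), (1), (1), (1)


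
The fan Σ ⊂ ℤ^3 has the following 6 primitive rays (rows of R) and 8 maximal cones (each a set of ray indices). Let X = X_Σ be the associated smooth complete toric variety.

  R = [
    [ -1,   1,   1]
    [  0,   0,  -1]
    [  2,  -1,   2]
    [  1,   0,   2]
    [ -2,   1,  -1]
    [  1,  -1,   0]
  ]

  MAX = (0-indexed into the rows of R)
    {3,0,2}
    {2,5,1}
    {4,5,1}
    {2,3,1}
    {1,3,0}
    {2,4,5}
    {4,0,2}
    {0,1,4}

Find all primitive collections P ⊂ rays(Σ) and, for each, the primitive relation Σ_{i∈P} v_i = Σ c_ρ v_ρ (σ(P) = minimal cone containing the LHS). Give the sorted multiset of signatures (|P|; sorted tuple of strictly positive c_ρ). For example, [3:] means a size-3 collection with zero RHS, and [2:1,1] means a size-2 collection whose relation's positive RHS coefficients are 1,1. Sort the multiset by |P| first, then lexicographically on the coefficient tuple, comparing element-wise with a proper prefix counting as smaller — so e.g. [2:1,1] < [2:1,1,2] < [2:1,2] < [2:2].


|primitive collections| = 5. Relations:

  • {3,4}:  v_{3} + v_{4} = v_{0}  →  sig = [2:1]
  • {3,5}:  v_{3} + v_{5} = v_{2}  →  sig = [2:1]
  • {0,5}:  v_{0} + v_{5} = v_{2} + v_{4}  →  sig = [2:1,1]
  • {1,2,4}:  v_{1} + v_{2} + v_{4} = 0  →  sig = [3:]
  • {0,1,2}:  v_{0} + v_{1} + v_{2} = v_{3}  →  sig = [3:1]

so the primitive-relation signature multiset is
    |P|=2: 3 collections, coeffs (1), (1), (1,1)
    |P|=3: 2 collections, coeffs (), (1)


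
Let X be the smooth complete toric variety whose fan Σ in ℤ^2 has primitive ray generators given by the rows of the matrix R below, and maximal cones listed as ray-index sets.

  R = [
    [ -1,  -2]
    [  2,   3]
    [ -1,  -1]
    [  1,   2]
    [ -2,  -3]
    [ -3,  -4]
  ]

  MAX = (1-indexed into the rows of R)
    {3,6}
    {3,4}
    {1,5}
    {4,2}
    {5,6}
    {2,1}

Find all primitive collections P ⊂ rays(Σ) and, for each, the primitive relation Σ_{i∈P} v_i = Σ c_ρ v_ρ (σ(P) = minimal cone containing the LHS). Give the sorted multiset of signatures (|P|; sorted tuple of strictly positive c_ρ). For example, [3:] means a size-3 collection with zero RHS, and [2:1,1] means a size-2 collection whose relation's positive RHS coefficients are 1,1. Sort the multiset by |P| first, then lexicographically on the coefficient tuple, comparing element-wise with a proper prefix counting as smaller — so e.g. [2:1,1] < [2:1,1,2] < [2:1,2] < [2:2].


Primitive collections (9):

  • {1,4}:  v_{1} + v_{4} = 0  so sig = [2:]
  • {2,5}:  v_{2} + v_{5} = 0  so sig = [2:]
  • {1,3}:  v_{1} + v_{3} = v_{5}  so sig = [2:1]
  • {2,3}:  v_{2} + v_{3} = v_{4}  so sig = [2:1]
  • {2,6}:  v_{2} + v_{6} = v_{3}  so sig = [2:1]
  • {3,5}:  v_{3} + v_{5} = v_{6}  so sig = [2:1]
  • {4,5}:  v_{4} + v_{5} = v_{3}  so sig = [2:1]
  • {1,6}:  v_{1} + v_{6} = 2·v_{5}  so sig = [2:2]
  • {4,6}:  v_{4} + v_{6} = 2·v_{3}  so sig = [2:2]

Signatures (|P|; sorted positive RHS coefficients), sorted:
{ [2:] ×2,  [2:1] ×5,  [2:2] ×2 }


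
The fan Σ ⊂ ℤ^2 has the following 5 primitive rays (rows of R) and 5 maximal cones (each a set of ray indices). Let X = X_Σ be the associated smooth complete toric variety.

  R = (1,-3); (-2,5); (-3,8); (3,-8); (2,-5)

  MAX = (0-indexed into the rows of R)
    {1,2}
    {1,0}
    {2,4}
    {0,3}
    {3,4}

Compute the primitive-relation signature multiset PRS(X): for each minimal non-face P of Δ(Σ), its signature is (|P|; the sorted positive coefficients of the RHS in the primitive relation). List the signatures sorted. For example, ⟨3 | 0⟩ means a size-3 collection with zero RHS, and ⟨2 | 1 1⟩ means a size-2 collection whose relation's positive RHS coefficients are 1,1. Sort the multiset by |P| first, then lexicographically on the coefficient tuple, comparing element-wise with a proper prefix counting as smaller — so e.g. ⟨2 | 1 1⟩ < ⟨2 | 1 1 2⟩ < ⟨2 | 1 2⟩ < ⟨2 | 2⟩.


Minimal non-faces — 5 found among 5 rays, 5 max cones:

  P = {1,4}:  v_{1} + v_{4} = 0 ; sig = ⟨2 | 0⟩
  P = {2,3}:  v_{2} + v_{3} = 0 ; sig = ⟨2 | 0⟩
  P = {0,2}:  v_{0} + v_{2} = v_{1} ; sig = ⟨2 | 1⟩
  P = {0,4}:  v_{0} + v_{4} = v_{3} ; sig = ⟨2 | 1⟩
  P = {1,3}:  v_{1} + v_{3} = v_{0} ; sig = ⟨2 | 1⟩

so the primitive-relation signature multiset is
    |P|=2: 5 collections, coeffs (), (), (1), (1), (1)


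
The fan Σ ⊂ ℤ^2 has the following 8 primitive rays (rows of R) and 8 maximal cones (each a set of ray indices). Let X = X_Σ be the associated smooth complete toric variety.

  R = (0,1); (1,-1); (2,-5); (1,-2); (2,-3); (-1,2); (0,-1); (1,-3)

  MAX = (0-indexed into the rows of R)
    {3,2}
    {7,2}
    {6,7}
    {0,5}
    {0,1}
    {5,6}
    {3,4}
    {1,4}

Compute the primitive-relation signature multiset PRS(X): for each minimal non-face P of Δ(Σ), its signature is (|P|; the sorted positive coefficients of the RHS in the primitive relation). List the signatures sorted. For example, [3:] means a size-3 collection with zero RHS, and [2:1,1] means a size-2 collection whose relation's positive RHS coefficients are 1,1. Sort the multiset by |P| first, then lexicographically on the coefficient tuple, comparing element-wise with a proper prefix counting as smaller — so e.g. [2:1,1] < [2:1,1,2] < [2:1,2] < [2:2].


Primitive collections (20):

  • {0,6}:  v_{0} + v_{6} = 0  so sig = [2:]
  • {3,5}:  v_{3} + v_{5} = 0  so sig = [2:]
  • {0,3}:  v_{0} + v_{3} = v_{1}  so sig = [2:1]
  • {0,7}:  v_{0} + v_{7} = v_{3}  so sig = [2:1]
  • {1,3}:  v_{1} + v_{3} = v_{4}  so sig = [2:1]
  • {1,5}:  v_{1} + v_{5} = v_{0}  so sig = [2:1]
  • {1,6}:  v_{1} + v_{6} = v_{3}  so sig = [2:1]
  • {2,5}:  v_{2} + v_{5} = v_{7}  so sig = [2:1]
  • {3,6}:  v_{3} + v_{6} = v_{7}  so sig = [2:1]
  • {3,7}:  v_{3} + v_{7} = v_{2}  so sig = [2:1]
  • {4,5}:  v_{4} + v_{5} = v_{1}  so sig = [2:1]
  • {5,7}:  v_{5} + v_{7} = v_{6}  so sig = [2:1]
  • {0,2}:  v_{0} + v_{2} = 2·v_{3}  so sig = [2:2]
  • {0,4}:  v_{0} + v_{4} = 2·v_{1}  so sig = [2:2]
  • {1,7}:  v_{1} + v_{7} = 2·v_{3}  so sig = [2:2]
  • {2,6}:  v_{2} + v_{6} = 2·v_{7}  so sig = [2:2]
  • {4,6}:  v_{4} + v_{6} = 2·v_{3}  so sig = [2:2]
  • {1,2}:  v_{1} + v_{2} = 3·v_{3}  so sig = [2:3]
  • {4,7}:  v_{4} + v_{7} = 3·v_{3}  so sig = [2:3]
  • {2,4}:  v_{2} + v_{4} = 4·v_{3}  so sig = [2:4]

so the primitive-relation signature multiset is
{ [2:] ×2,  [2:1] ×10,  [2:2] ×5,  [2:3] ×2,  [2:4] }


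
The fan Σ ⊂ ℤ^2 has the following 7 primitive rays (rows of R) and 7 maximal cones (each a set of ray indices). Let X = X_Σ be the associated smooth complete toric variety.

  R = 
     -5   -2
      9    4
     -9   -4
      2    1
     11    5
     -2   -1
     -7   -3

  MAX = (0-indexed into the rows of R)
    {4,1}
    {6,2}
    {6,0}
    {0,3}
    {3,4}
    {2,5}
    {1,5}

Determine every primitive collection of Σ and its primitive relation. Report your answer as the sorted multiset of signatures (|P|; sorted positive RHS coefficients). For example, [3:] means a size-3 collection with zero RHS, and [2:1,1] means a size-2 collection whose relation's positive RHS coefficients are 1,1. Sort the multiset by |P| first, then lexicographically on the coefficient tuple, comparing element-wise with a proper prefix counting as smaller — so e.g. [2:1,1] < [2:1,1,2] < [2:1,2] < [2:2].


14 minimal non-faces of Δ(Σ) (on 7 rays):

  P={1,2}:  v_{1} + v_{2} = 0  ⟹  sig = [2:]
  P={3,5}:  v_{3} + v_{5} = 0  ⟹  sig = [2:]
  P={0,5}:  v_{0} + v_{5} = v_{6}  ⟹  sig = [2:1]
  P={1,3}:  v_{1} + v_{3} = v_{4}  ⟹  sig = [2:1]
  P={1,6}:  v_{1} + v_{6} = v_{3}  ⟹  sig = [2:1]
  P={2,3}:  v_{2} + v_{3} = v_{6}  ⟹  sig = [2:1]
  P={2,4}:  v_{2} + v_{4} = v_{3}  ⟹  sig = [2:1]
  P={3,6}:  v_{3} + v_{6} = v_{0}  ⟹  sig = [2:1]
  P={4,5}:  v_{4} + v_{5} = v_{1}  ⟹  sig = [2:1]
  P={5,6}:  v_{5} + v_{6} = v_{2}  ⟹  sig = [2:1]
  P={0,1}:  v_{0} + v_{1} = 2·v_{3}  ⟹  sig = [2:2]
  P={0,2}:  v_{0} + v_{2} = 2·v_{6}  ⟹  sig = [2:2]
  P={4,6}:  v_{4} + v_{6} = 2·v_{3}  ⟹  sig = [2:2]
  P={0,4}:  v_{0} + v_{4} = 3·v_{3}  ⟹  sig = [2:3]

so the primitive-relation signature multiset is
{ [2:] ×2,  [2:1] ×8,  [2:2] ×3,  [2:3] }


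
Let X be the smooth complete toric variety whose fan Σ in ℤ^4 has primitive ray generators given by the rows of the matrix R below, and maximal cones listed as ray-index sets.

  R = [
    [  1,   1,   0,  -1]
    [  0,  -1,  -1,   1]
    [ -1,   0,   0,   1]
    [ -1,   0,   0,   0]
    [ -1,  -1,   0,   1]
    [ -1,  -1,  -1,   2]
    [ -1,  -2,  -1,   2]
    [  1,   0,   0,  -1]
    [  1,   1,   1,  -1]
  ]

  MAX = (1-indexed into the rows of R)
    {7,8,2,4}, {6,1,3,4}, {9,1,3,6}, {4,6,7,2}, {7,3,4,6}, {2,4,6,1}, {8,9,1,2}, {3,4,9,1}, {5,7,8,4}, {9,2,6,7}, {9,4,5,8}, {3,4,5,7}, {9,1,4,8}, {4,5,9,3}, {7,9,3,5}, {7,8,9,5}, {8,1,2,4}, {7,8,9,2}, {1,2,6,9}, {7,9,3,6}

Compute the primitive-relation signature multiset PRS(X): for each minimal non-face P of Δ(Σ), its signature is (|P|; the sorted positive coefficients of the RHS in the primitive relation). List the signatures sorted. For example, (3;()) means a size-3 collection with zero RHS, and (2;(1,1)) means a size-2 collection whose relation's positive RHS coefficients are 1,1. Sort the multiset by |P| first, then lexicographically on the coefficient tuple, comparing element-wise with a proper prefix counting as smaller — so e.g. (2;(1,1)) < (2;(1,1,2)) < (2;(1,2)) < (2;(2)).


Primitive collections (10):

  P={1,5}:  v_{1} + v_{5} = 0 — sig = (2;())
  P={3,8}:  v_{3} + v_{8} = 0 — sig = (2;())
  P={1,7}:  v_{1} + v_{7} = v_{2} — sig = (2;(1))
  P={2,3}:  v_{2} + v_{3} = v_{6} — sig = (2;(1))
  P={2,5}:  v_{2} + v_{5} = v_{7} — sig = (2;(1))
  P={6,8}:  v_{6} + v_{8} = v_{2} — sig = (2;(1))
  P={5,6}:  v_{5} + v_{6} = v_{3} + v_{7} — sig = (2;(1,1))
  P={2,4,9}:  v_{2} + v_{4} + v_{9} = 0 — sig = (3;())
  P={4,6,9}:  v_{4} + v_{6} + v_{9} = v_{3} — sig = (3;(1))
  P={4,7,9}:  v_{4} + v_{7} + v_{9} = v_{5} — sig = (3;(1))

Signatures (|P|; sorted positive RHS coefficients), sorted:
{ (2;()) ×2,  (2;(1)) ×4,  (2;(1,1)),  (3;()),  (3;(1)) ×2 }


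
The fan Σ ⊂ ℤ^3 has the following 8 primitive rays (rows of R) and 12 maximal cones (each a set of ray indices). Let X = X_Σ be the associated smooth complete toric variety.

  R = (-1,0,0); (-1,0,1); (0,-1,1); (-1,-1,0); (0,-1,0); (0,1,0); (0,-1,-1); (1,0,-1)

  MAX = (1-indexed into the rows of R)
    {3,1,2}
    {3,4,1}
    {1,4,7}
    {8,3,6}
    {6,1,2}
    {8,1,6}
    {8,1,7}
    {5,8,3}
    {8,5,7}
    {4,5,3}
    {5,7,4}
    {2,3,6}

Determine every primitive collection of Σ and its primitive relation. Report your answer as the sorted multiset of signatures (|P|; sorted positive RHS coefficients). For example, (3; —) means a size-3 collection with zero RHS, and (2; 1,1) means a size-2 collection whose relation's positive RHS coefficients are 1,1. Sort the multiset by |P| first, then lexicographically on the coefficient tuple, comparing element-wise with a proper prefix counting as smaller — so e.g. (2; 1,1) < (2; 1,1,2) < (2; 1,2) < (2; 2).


The 12 primitive collections of Σ (r=8, n=3):

  • {2,8}:  v_{2} + v_{8} = 0 — sig = (2; —)
  • {5,6}:  v_{5} + v_{6} = 0 — sig = (2; —)
  • {1,5}:  v_{1} + v_{5} = v_{4} — sig = (2; 1)
  • {2,7}:  v_{2} + v_{7} = v_{4} — sig = (2; 1)
  • {4,6}:  v_{4} + v_{6} = v_{1} — sig = (2; 1)
  • {4,8}:  v_{4} + v_{8} = v_{7} — sig = (2; 1)
  • {2,5}:  v_{2} + v_{5} = v_{1} + v_{3} — sig = (2; 1,1)
  • {6,7}:  v_{6} + v_{7} = v_{1} + v_{8} — sig = (2; 1,1)
  • {2,4}:  v_{2} + v_{4} = 2·v_{1} + v_{3} — sig = (2; 1,2)
  • {3,7}:  v_{3} + v_{7} = 2·v_{5} — sig = (2; 2)
  • {1,3,6}:  v_{1} + v_{3} + v_{6} = v_{2} — sig = (3; 1)
  • {1,3,8}:  v_{1} + v_{3} + v_{8} = v_{5} — sig = (3; 1)

so the primitive-relation signature multiset is
{ (2; —) ×2,  (2; 1) ×4,  (2; 1,1) ×2,  (2; 1,2),  (2; 2),  (3; 1) ×2 }


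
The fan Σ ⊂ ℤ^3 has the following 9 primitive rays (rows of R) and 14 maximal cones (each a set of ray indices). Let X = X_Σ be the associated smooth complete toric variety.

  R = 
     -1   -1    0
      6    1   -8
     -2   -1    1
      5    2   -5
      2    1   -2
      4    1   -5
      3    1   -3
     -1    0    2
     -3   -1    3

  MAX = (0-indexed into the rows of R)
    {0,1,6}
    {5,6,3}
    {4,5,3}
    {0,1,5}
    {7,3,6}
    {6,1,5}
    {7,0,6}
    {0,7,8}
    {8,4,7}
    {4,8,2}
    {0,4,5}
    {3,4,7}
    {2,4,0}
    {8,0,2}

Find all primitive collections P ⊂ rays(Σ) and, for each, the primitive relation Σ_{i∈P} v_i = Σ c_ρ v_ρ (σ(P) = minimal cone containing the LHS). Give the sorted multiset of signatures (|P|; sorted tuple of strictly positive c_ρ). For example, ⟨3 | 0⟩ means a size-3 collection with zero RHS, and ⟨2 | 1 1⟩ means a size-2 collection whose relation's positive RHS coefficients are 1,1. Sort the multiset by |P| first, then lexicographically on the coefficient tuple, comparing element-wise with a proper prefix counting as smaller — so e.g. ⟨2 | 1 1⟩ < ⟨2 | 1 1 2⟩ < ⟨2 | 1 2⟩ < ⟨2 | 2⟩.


The 18 primitive collections of Σ (r=9, n=3):

  P = {6,8}:  v_{6} + v_{8} = 0 ; sig = ⟨2 | 0⟩
  P = {0,3}:  v_{0} + v_{3} = v_{5} ; sig = ⟨2 | 1⟩
  P = {2,7}:  v_{2} + v_{7} = v_{8} ; sig = ⟨2 | 1⟩
  P = {3,8}:  v_{3} + v_{8} = v_{4} ; sig = ⟨2 | 1⟩
  P = {4,6}:  v_{4} + v_{6} = v_{3} ; sig = ⟨2 | 1⟩
  P = {5,7}:  v_{5} + v_{7} = v_{6} ; sig = ⟨2 | 1⟩
  P = {1,8}:  v_{1} + v_{8} = v_{0} + v_{5} ; sig = ⟨2 | 1 1⟩
  P = {2,6}:  v_{2} + v_{6} = v_{0} + v_{4} ; sig = ⟨2 | 1 1⟩
  P = {5,8}:  v_{5} + v_{8} = v_{0} + v_{4} ; sig = ⟨2 | 1 1⟩
  P = {1,2}:  v_{1} + v_{2} = 2·v_{0} + v_{4} + v_{5} ; sig = ⟨2 | 1 1 2⟩
  P = {1,3}:  v_{1} + v_{3} = 2·v_{5} + v_{6} ; sig = ⟨2 | 1 2⟩
  P = {1,7}:  v_{1} + v_{7} = v_{0} + 2·v_{6} ; sig = ⟨2 | 1 2⟩
  P = {2,3}:  v_{2} + v_{3} = v_{0} + 2·v_{4} ; sig = ⟨2 | 1 2⟩
  P = {1,4}:  v_{1} + v_{4} = 2·v_{5} ; sig = ⟨2 | 2⟩
  P = {2,5}:  v_{2} + v_{5} = 2·v_{0} + 2·v_{4} ; sig = ⟨2 | 2 2⟩
  P = {0,4,7}:  v_{0} + v_{4} + v_{7} = 0 ; sig = ⟨3 | 0⟩
  P = {0,4,8}:  v_{0} + v_{4} + v_{8} = v_{2} ; sig = ⟨3 | 1⟩
  P = {0,5,6}:  v_{0} + v_{5} + v_{6} = v_{1} ; sig = ⟨3 | 1⟩

Hence PRS(X_Σ) =
[⟨2 | 0⟩, ⟨2 | 1⟩, ⟨2 | 1⟩, ⟨2 | 1⟩, ⟨2 | 1⟩, ⟨2 | 1⟩, ⟨2 | 1 1⟩, ⟨2 | 1 1⟩, ⟨2 | 1 1⟩, ⟨2 | 1 1 2⟩, ⟨2 | 1 2⟩, ⟨2 | 1 2⟩, ⟨2 | 1 2⟩, ⟨2 | 2⟩, ⟨2 | 2 2⟩, ⟨3 | 0⟩, ⟨3 | 1⟩, ⟨3 | 1⟩]


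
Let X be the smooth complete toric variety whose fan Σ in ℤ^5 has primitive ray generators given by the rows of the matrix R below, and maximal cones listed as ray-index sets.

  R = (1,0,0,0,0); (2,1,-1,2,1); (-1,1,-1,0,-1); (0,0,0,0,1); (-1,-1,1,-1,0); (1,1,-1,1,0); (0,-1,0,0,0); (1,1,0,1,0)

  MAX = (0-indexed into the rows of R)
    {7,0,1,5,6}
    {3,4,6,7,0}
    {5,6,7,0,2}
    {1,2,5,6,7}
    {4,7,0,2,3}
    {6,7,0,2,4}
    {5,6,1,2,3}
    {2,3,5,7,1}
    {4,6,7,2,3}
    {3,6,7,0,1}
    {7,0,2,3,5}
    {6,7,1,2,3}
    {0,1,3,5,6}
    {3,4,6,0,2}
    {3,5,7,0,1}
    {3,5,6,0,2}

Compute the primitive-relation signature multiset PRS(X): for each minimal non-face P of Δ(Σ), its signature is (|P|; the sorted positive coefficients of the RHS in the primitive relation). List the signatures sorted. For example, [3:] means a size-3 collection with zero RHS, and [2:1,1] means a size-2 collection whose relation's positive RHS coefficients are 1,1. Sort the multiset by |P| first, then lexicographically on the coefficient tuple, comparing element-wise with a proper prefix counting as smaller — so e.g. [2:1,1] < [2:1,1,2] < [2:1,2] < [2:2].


5 collections generate NE(X_Σ); each relation:

  P={4,5}:  v_{4} + v_{5} = 0  ⇒ sig = [2:]
  P={1,4}:  v_{1} + v_{4} = v_{3} + v_{6} + v_{7}  ⇒ sig = [2:1,1,1]
  P={0,1,2}:  v_{0} + v_{1} + v_{2} = 2·v_{5}  ⇒ sig = [3:2]
  P={3,5,6,7}:  v_{3} + v_{5} + v_{6} + v_{7} = v_{1}  ⇒ sig = [4:1]
  P={0,2,3,6,7}:  v_{0} + v_{2} + v_{3} + v_{6} + v_{7} = v_{5}  ⇒ sig = [5:1]

Signatures (|P|; sorted positive RHS coefficients), sorted:
[[2:], [2:1,1,1], [3:2], [4:1], [5:1]]


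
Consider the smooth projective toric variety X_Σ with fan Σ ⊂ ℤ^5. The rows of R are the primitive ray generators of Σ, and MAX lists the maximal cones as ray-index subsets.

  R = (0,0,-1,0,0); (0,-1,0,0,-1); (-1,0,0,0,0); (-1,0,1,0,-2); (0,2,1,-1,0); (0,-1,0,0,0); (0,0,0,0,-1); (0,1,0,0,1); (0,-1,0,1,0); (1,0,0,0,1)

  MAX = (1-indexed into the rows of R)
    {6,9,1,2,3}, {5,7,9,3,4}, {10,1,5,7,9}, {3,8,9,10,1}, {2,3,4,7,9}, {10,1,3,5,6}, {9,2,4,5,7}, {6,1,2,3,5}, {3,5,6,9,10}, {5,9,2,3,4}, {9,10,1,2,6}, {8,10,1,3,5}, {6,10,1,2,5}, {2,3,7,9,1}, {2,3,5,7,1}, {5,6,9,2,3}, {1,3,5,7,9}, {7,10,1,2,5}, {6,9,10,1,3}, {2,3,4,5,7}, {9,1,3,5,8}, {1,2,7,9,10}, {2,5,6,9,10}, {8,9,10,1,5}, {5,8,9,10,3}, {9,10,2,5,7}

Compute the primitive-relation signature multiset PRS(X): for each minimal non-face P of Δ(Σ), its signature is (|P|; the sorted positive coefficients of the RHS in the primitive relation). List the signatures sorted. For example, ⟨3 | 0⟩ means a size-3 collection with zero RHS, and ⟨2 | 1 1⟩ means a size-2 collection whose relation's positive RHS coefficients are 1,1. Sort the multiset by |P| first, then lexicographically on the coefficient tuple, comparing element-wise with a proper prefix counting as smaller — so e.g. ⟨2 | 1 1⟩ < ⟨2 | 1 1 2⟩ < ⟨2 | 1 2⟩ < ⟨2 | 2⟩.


The 14 primitive collections of Σ (r=10, n=5):

  {2,8}:  v_{2} + v_{8} = 0 — sig = ⟨2 | 0⟩
  {6,7}:  v_{6} + v_{7} = v_{2} — sig = ⟨2 | 1⟩
  {6,8}:  v_{6} + v_{8} = v_{3} + v_{10} — sig = ⟨2 | 1 1⟩
  {4,10}:  v_{4} + v_{10} = v_{2} + v_{5} + v_{9} — sig = ⟨2 | 1 1 1⟩
  {7,8}:  v_{7} + v_{8} = v_{1} + v_{5} + v_{9} — sig = ⟨2 | 1 1 1⟩
  {4,8}:  v_{4} + v_{8} = v_{3} + v_{5} + v_{7} + v_{9} — sig = ⟨2 | 1 1 1 1⟩
  {4,6}:  v_{4} + v_{6} = 2·v_{2} + v_{3} + v_{5} + v_{9} — sig = ⟨2 | 1 1 1 2⟩
  {1,4}:  v_{1} + v_{4} = v_{3} + 2·v_{7} — sig = ⟨2 | 1 2⟩
  {3,7,10}:  v_{3} + v_{7} + v_{10} = 0 — sig = ⟨3 | 0⟩
  {2,3,10}:  v_{2} + v_{3} + v_{10} = v_{6} — sig = ⟨3 | 1⟩
  {1,5,6,9}:  v_{1} + v_{5} + v_{6} + v_{9} = 0 — sig = ⟨4 | 0⟩
  {1,2,5,9}:  v_{1} + v_{2} + v_{5} + v_{9} = v_{7} — sig = ⟨4 | 1⟩
  {1,3,5,9,10}:  v_{1} + v_{3} + v_{5} + v_{9} + v_{10} = v_{8} — sig = ⟨5 | 1⟩
  {2,3,5,7,9}:  v_{2} + v_{3} + v_{5} + v_{7} + v_{9} = v_{4} — sig = ⟨5 | 1⟩

Sorted signature multiset PRS(X):
    |P|=2: 8 collections, coeffs (), (1), (1,1), (1,1,1), (1,1,1), (1,1,1,1), (1,1,1,2), (1,2)
    |P|=3: 2 collections, coeffs (), (1)
    |P|=4: 2 collections, coeffs (), (1)
    |P|=5: 2 collections, coeffs (1), (1)


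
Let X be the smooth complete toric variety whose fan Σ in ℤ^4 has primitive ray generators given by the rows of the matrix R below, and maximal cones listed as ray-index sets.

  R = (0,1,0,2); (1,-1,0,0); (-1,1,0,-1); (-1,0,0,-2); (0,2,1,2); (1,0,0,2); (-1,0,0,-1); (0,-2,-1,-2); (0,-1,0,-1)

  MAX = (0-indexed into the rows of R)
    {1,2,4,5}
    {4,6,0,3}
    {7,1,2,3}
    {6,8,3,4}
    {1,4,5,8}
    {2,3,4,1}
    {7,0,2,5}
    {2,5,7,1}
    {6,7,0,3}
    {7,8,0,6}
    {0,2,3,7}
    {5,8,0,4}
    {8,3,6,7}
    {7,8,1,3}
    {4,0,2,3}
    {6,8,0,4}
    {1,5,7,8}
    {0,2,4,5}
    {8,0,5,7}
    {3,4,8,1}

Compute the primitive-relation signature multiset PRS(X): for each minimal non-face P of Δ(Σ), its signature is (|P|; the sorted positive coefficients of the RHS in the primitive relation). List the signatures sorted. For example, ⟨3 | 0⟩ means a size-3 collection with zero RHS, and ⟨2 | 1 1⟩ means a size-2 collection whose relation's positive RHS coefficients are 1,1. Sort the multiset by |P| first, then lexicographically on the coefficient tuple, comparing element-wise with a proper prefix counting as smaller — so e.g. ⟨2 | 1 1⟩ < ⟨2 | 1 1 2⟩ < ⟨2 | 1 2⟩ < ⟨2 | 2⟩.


Δ(Σ) — 9 vertices, 8 min non-faces:

  P = {3,5}:  v_{3} + v_{5} = 0  so sig = ⟨2 | 0⟩
  P = {4,7}:  v_{4} + v_{7} = 0  so sig = ⟨2 | 0⟩
  P = {0,1}:  v_{0} + v_{1} = v_{5}  so sig = ⟨2 | 1⟩
  P = {1,6}:  v_{1} + v_{6} = v_{8}  so sig = ⟨2 | 1⟩
  P = {2,8}:  v_{2} + v_{8} = v_{3}  so sig = ⟨2 | 1⟩
  P = {5,6}:  v_{5} + v_{6} = v_{0} + v_{8}  so sig = ⟨2 | 1 1⟩
  P = {2,6}:  v_{2} + v_{6} = v_{0} + 2·v_{3}  so sig = ⟨2 | 1 2⟩
  P = {0,3,8}:  v_{0} + v_{3} + v_{8} = v_{6}  so sig = ⟨3 | 1⟩

Sorted signature multiset PRS(X):
[⟨2 | 0⟩, ⟨2 | 0⟩, ⟨2 | 1⟩, ⟨2 | 1⟩, ⟨2 | 1⟩, ⟨2 | 1 1⟩, ⟨2 | 1 2⟩, ⟨3 | 1⟩]
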